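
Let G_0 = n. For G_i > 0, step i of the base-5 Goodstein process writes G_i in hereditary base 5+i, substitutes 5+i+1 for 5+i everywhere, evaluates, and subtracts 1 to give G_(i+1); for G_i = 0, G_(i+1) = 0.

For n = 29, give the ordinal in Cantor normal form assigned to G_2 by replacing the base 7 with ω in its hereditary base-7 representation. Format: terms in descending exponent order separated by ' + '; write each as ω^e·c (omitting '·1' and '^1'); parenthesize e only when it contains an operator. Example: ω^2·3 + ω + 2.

step 0: 29 = 5^2 + 4; sub 6 for 5: 6^2 + 4; = 40; G_1 = 40−1 = 39
step 1: 39 = 6^2 + 3; sub 7 for 6: 7^2 + 3; = 52; G_2 = 52−1 = 51
step 2: 51 = 7^2 + 2; sub 8 for 7: 8^2 + 2; = 66; G_3 = 66−1 = 65

ω^2 + 2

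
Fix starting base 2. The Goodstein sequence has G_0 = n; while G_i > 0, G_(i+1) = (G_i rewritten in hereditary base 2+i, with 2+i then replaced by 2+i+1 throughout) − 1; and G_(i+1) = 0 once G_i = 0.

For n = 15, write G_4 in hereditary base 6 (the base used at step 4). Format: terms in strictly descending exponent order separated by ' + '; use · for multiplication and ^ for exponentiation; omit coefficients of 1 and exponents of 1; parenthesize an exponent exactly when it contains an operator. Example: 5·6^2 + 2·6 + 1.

i=0: 15 = 2^(2 + 1) + 2^2 + 2 + 1 (b=2); 2→3: 3^(3 + 1) + 3^3 + 3 + 1 = 112; 112−1 = 111
i=1: 111 = 3^(3 + 1) + 3^3 + 3 (b=3); 3→4: 4^(4 + 1) + 4^4 + 4 = 1284; 1284−1 = 1283
i=2: 1283 = 4^(4 + 1) + 4^4 + 3 (b=4); 4→5: 5^(5 + 1) + 5^5 + 3 = 18753; 18753−1 = 18752
i=3: 18752 = 5^(5 + 1) + 5^5 + 2 (b=5); 5→6: 6^(6 + 1) + 6^6 + 2 = 326594; 326594−1 = 326593
i=4: 326593 = 6^(6 + 1) + 6^6 + 1 (b=6); 6→7: 7^(7 + 1) + 7^7 + 1 = 6588345; 6588345−1 = 6588344

6^(6 + 1) + 6^6 + 1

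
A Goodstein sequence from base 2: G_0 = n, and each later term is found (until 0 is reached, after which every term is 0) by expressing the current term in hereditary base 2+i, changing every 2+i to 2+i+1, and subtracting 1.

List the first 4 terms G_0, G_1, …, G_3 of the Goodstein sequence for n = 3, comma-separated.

G_0=3  [base 2] 2 + 1  →[2↦3]→  3 + 1 = 4  −1 ⇒ G_1=3
G_1=3  [base 3] 3  →[3↦4]→  4 = 4  −1 ⇒ G_2=3
G_2=3  [base 4] 3  →[4↦5]→  3 = 3  −1 ⇒ G_3=2

3, 3, 3, 2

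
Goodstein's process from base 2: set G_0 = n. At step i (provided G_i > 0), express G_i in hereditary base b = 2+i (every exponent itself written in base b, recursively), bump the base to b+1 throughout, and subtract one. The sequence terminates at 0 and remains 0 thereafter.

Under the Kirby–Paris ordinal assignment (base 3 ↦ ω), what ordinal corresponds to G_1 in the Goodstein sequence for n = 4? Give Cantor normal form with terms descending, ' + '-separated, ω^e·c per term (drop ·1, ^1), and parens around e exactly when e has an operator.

i=0: 4 = 2^2 (b=2); 2→3: 3^3 = 27; 27−1 = 26
i=1: 26 = 2·3^2 + 2·3 + 2 (b=3); 3→4: 2·4^2 + 2·4 + 2 = 42; 42−1 = 41

ω^2·2 + ω·2 + 2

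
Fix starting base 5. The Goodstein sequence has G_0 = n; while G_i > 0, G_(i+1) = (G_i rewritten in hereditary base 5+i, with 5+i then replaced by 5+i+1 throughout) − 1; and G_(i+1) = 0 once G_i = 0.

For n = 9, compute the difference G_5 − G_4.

[0] 9 ≡ 5 + 4 (base 5). Lift 6: 10. −1: 9.
[1] 9 ≡ 6 + 3 (base 6). Lift 7: 10. −1: 9.
[2] 9 ≡ 7 + 2 (base 7). Lift 8: 10. −1: 9.
[3] 9 ≡ 8 + 1 (base 8). Lift 9: 10. −1: 9.
[4] 9 ≡ 9 (base 9). Lift 10: 10. −1: 9.

0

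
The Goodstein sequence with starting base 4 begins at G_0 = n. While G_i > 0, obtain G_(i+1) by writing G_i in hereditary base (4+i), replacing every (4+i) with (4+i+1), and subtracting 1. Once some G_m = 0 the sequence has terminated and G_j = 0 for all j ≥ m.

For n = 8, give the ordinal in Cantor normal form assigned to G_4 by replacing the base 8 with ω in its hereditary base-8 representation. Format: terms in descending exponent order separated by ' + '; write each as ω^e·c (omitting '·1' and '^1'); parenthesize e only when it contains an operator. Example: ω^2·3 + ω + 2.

ω + 1

G_0=8  [base 4] 2·4  →[4↦5]→  2·5 = 10  −1 ⇒ G_1=9
G_1=9  [base 5] 5 + 4  →[5↦6]→  6 + 4 = 10  −1 ⇒ G_2=9
G_2=9  [base 6] 6 + 3  →[6↦7]→  7 + 3 = 10  −1 ⇒ G_3=9
G_3=9  [base 7] 7 + 2  →[7↦8]→  8 + 2 = 10  −1 ⇒ G_4=9
G_4=9  [base 8] 8 + 1  →[8↦9]→  9 + 1 = 10  −1 ⇒ G_5=9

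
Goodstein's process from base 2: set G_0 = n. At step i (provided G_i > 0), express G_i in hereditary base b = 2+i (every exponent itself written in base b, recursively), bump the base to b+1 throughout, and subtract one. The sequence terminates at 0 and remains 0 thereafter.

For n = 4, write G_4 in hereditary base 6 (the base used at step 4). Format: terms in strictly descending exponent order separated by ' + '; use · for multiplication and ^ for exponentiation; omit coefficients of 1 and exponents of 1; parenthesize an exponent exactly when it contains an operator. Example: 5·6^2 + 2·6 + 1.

G_0=4  [base 2] 2^2  →[2↦3]→  3^3 = 27  −1 ⇒ G_1=26
G_1=26  [base 3] 2·3^2 + 2·3 + 2  →[3↦4]→  2·4^2 + 2·4 + 2 = 42  −1 ⇒ G_2=41
G_2=41  [base 4] 2·4^2 + 2·4 + 1  →[4↦5]→  2·5^2 + 2·5 + 1 = 61  −1 ⇒ G_3=60
G_3=60  [base 5] 2·5^2 + 2·5  →[5↦6]→  2·6^2 + 2·6 = 84  −1 ⇒ G_4=83
G_4=83  [base 6] 2·6^2 + 6 + 5  →[6↦7]→  2·7^2 + 7 + 5 = 110  −1 ⇒ G_5=109

2·6^2 + 6 + 5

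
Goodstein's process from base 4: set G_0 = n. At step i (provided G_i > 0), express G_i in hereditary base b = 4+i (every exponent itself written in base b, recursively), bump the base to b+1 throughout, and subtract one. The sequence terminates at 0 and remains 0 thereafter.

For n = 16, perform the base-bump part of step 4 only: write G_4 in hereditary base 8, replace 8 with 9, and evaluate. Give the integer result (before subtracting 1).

(0) 16|_4 = 4^2 ↦ 5^2|_5 = 25 ⇒ 24
(1) 24|_5 = 4·5 + 4 ↦ 4·6 + 4|_6 = 28 ⇒ 27
(2) 27|_6 = 4·6 + 3 ↦ 4·7 + 3|_7 = 31 ⇒ 30
(3) 30|_7 = 4·7 + 2 ↦ 4·8 + 2|_8 = 34 ⇒ 33

37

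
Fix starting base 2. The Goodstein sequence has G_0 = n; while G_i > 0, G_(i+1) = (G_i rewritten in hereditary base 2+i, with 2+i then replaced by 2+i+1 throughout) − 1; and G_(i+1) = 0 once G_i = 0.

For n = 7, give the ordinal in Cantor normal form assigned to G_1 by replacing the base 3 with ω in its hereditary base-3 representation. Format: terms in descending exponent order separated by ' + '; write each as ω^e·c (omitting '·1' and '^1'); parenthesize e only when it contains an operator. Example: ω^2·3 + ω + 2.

ω^ω + ω

step 0: 7 = 2^2 + 2 + 1; sub 3 for 2: 3^3 + 3 + 1; = 31; G_1 = 31−1 = 30
step 1: 30 = 3^3 + 3; sub 4 for 3: 4^4 + 4; = 260; G_2 = 260−1 = 259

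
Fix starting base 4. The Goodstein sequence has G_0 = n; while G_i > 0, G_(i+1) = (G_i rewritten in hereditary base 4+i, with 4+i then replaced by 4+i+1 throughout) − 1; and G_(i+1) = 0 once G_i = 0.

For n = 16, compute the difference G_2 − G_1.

3

16 —HB4→ 4^2 —bump→ 5^2 = 25 —(−1)→ 24
24 —HB5→ 4·5 + 4 —bump→ 4·6 + 4 = 28 —(−1)→ 27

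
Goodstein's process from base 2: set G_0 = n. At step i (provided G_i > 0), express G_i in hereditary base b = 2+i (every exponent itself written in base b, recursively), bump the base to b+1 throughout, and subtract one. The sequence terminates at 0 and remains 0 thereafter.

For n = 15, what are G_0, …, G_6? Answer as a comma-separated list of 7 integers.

15, 111, 1283, 18752, 326593, 6588344, 150994943

step 0: 15 = 2^(2 + 1) + 2^2 + 2 + 1; sub 3 for 2: 3^(3 + 1) + 3^3 + 3 + 1; = 112; G_1 = 112−1 = 111
step 1: 111 = 3^(3 + 1) + 3^3 + 3; sub 4 for 3: 4^(4 + 1) + 4^4 + 4; = 1284; G_2 = 1284−1 = 1283
step 2: 1283 = 4^(4 + 1) + 4^4 + 3; sub 5 for 4: 5^(5 + 1) + 5^5 + 3; = 18753; G_3 = 18753−1 = 18752
step 3: 18752 = 5^(5 + 1) + 5^5 + 2; sub 6 for 5: 6^(6 + 1) + 6^6 + 2; = 326594; G_4 = 326594−1 = 326593
step 4: 326593 = 6^(6 + 1) + 6^6 + 1; sub 7 for 6: 7^(7 + 1) + 7^7 + 1; = 6588345; G_5 = 6588345−1 = 6588344
step 5: 6588344 = 7^(7 + 1) + 7^7; sub 8 for 7: 8^(8 + 1) + 8^8; = 150994944; G_6 = 150994944−1 = 150994943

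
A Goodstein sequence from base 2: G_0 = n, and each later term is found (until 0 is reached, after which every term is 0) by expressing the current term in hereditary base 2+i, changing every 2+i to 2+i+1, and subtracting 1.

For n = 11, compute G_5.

5764801

base 2: 11 = 2^(2 + 1) + 2 + 1; at 3: 3^(3 + 1) + 3 + 1 = 85; next = 84
base 3: 84 = 3^(3 + 1) + 3; at 4: 4^(4 + 1) + 4 = 1028; next = 1027
base 4: 1027 = 4^(4 + 1) + 3; at 5: 5^(5 + 1) + 3 = 15628; next = 15627
base 5: 15627 = 5^(5 + 1) + 2; at 6: 6^(6 + 1) + 2 = 279938; next = 279937
base 6: 279937 = 6^(6 + 1) + 1; at 7: 7^(7 + 1) + 1 = 5764802; next = 5764801
base 7: 5764801 = 7^(7 + 1); at 8: 8^(8 + 1) = 134217728; next = 134217727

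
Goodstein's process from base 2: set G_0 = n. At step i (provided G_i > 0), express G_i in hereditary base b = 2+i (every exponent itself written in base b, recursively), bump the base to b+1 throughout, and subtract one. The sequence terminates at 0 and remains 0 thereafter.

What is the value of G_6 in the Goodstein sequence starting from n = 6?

187243

[0] 6 ≡ 2^2 + 2 (base 2). Lift 3: 30. −1: 29.
[1] 29 ≡ 3^3 + 2 (base 3). Lift 4: 258. −1: 257.
[2] 257 ≡ 4^4 + 1 (base 4). Lift 5: 3126. −1: 3125.
[3] 3125 ≡ 5^5 (base 5). Lift 6: 46656. −1: 46655.
[4] 46655 ≡ 5·6^5 + 5·6^4 + 5·6^3 + 5·6^2 + 5·6 + 5 (base 6). Lift 7: 98040. −1: 98039.
[5] 98039 ≡ 5·7^5 + 5·7^4 + 5·7^3 + 5·7^2 + 5·7 + 4 (base 7). Lift 8: 187244. −1: 187243.
[6] 187243 ≡ 5·8^5 + 5·8^4 + 5·8^3 + 5·8^2 + 5·8 + 3 (base 8). Lift 9: 332148. −1: 332147.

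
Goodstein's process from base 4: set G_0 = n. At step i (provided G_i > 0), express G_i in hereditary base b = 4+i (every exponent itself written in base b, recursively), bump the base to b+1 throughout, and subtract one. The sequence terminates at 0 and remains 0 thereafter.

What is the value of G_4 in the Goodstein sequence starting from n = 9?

11

[0] 9 ≡ 2·4 + 1 (base 4). Lift 5: 11. −1: 10.
[1] 10 ≡ 2·5 (base 5). Lift 6: 12. −1: 11.
[2] 11 ≡ 6 + 5 (base 6). Lift 7: 12. −1: 11.
[3] 11 ≡ 7 + 4 (base 7). Lift 8: 12. −1: 11.
[4] 11 ≡ 8 + 3 (base 8). Lift 9: 12. −1: 11.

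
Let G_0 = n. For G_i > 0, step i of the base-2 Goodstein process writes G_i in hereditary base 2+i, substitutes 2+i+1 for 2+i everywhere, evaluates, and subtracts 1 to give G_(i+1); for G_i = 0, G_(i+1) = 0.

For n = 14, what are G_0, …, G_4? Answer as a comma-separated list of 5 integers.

14, 110, 1281, 18750, 326591

step 0: 14 = 2^(2 + 1) + 2^2 + 2; sub 3 for 2: 3^(3 + 1) + 3^3 + 3; = 111; G_1 = 111−1 = 110
step 1: 110 = 3^(3 + 1) + 3^3 + 2; sub 4 for 3: 4^(4 + 1) + 4^4 + 2; = 1282; G_2 = 1282−1 = 1281
step 2: 1281 = 4^(4 + 1) + 4^4 + 1; sub 5 for 4: 5^(5 + 1) + 5^5 + 1; = 18751; G_3 = 18751−1 = 18750
step 3: 18750 = 5^(5 + 1) + 5^5; sub 6 for 5: 6^(6 + 1) + 6^6; = 326592; G_4 = 326592−1 = 326591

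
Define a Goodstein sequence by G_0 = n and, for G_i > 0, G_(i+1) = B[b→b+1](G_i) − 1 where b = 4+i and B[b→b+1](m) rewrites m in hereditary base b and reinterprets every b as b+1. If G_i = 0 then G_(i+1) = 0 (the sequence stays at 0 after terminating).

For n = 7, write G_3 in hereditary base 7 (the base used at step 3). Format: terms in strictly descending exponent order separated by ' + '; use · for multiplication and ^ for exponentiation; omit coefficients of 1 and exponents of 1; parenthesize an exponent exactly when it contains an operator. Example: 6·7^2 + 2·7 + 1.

7

G_0 = 7. HB_4(7) = 4 + 3. Bump = 8. G_1 = 7.
G_1 = 7. HB_5(7) = 5 + 2. Bump = 8. G_2 = 7.
G_2 = 7. HB_6(7) = 6 + 1. Bump = 8. G_3 = 7.
G_3 = 7. HB_7(7) = 7. Bump = 8. G_4 = 7.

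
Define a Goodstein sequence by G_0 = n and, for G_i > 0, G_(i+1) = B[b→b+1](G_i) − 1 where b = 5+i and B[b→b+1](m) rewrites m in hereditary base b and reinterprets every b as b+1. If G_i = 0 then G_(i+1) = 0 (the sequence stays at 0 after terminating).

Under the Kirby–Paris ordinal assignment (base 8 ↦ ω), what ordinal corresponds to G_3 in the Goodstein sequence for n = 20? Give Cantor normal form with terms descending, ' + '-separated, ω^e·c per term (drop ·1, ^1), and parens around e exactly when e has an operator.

ω·3 + 3

G_0=20  [base 5] 4·5  →[5↦6]→  4·6 = 24  −1 ⇒ G_1=23
G_1=23  [base 6] 3·6 + 5  →[6↦7]→  3·7 + 5 = 26  −1 ⇒ G_2=25
G_2=25  [base 7] 3·7 + 4  →[7↦8]→  3·8 + 4 = 28  −1 ⇒ G_3=27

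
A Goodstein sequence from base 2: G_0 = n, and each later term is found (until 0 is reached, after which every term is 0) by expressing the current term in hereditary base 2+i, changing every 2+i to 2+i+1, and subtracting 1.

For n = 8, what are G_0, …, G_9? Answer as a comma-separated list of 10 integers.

(0) 8|_2 = 2^(2 + 1) ↦ 3^(3 + 1)|_3 = 81 ⇒ 80
(1) 80|_3 = 2·3^3 + 2·3^2 + 2·3 + 2 ↦ 2·4^4 + 2·4^2 + 2·4 + 2|_4 = 554 ⇒ 553
(2) 553|_4 = 2·4^4 + 2·4^2 + 2·4 + 1 ↦ 2·5^5 + 2·5^2 + 2·5 + 1|_5 = 6311 ⇒ 6310
(3) 6310|_5 = 2·5^5 + 2·5^2 + 2·5 ↦ 2·6^6 + 2·6^2 + 2·6|_6 = 93396 ⇒ 93395
(4) 93395|_6 = 2·6^6 + 2·6^2 + 6 + 5 ↦ 2·7^7 + 2·7^2 + 7 + 5|_7 = 1647196 ⇒ 1647195
(5) 1647195|_7 = 2·7^7 + 2·7^2 + 7 + 4 ↦ 2·8^8 + 2·8^2 + 8 + 4|_8 = 33554572 ⇒ 33554571
(6) 33554571|_8 = 2·8^8 + 2·8^2 + 8 + 3 ↦ 2·9^9 + 2·9^2 + 9 + 3|_9 = 774841152 ⇒ 774841151
(7) 774841151|_9 = 2·9^9 + 2·9^2 + 9 + 2 ↦ 2·10^10 + 2·10^2 + 10 + 2|_10 = 20000000212 ⇒ 20000000211
(8) 20000000211|_10 = 2·10^10 + 2·10^2 + 10 + 1 ↦ 2·11^11 + 2·11^2 + 11 + 1|_11 = 570623341476 ⇒ 570623341475

8, 80, 553, 6310, 93395, 1647195, 33554571, 774841151, 20000000211, 570623341475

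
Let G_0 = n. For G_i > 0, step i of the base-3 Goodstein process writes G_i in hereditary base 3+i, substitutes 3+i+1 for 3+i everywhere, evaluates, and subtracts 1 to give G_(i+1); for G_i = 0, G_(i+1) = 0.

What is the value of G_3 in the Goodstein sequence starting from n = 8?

11

G_0 = 8. HB_3(8) = 2·3 + 2. Bump = 10. G_1 = 9.
G_1 = 9. HB_4(9) = 2·4 + 1. Bump = 11. G_2 = 10.
G_2 = 10. HB_5(10) = 2·5. Bump = 12. G_3 = 11.
G_3 = 11. HB_6(11) = 6 + 5. Bump = 12. G_4 = 11.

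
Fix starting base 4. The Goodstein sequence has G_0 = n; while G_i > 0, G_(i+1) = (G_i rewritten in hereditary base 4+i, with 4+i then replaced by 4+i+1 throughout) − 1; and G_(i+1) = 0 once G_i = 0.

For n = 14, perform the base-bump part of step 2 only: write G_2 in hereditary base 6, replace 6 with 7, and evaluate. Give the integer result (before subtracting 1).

21

[0] 14 ≡ 3·4 + 2 (base 4). Lift 5: 17. −1: 16.
[1] 16 ≡ 3·5 + 1 (base 5). Lift 6: 19. −1: 18.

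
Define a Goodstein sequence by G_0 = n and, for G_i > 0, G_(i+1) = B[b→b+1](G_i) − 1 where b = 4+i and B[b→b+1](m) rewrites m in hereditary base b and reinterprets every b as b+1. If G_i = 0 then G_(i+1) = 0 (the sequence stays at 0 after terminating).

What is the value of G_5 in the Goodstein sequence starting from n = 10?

13

step 0: 10 = 2·4 + 2; sub 5 for 4: 2·5 + 2; = 12; G_1 = 12−1 = 11
step 1: 11 = 2·5 + 1; sub 6 for 5: 2·6 + 1; = 13; G_2 = 13−1 = 12
step 2: 12 = 2·6; sub 7 for 6: 2·7; = 14; G_3 = 14−1 = 13
step 3: 13 = 7 + 6; sub 8 for 7: 8 + 6; = 14; G_4 = 14−1 = 13
step 4: 13 = 8 + 5; sub 9 for 8: 9 + 5; = 14; G_5 = 14−1 = 13
step 5: 13 = 9 + 4; sub 10 for 9: 10 + 4; = 14; G_6 = 14−1 = 13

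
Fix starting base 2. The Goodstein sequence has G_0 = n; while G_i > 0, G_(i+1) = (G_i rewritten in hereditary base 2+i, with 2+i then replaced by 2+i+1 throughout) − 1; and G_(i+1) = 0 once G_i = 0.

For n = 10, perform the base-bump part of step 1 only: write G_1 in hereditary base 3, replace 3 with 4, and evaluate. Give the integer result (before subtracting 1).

[0] 10 ≡ 2^(2 + 1) + 2 (base 2). Lift 3: 84. −1: 83.
[1] 83 ≡ 3^(3 + 1) + 2 (base 3). Lift 4: 1026. −1: 1025.

1026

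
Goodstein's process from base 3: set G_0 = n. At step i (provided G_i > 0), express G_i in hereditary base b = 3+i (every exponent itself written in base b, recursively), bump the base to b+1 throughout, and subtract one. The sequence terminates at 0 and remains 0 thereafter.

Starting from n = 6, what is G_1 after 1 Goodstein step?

7

i=0: 6 = 2·3 (b=3); 3→4: 2·4 = 8; 8−1 = 7
i=1: 7 = 4 + 3 (b=4); 4→5: 5 + 3 = 8; 8−1 = 7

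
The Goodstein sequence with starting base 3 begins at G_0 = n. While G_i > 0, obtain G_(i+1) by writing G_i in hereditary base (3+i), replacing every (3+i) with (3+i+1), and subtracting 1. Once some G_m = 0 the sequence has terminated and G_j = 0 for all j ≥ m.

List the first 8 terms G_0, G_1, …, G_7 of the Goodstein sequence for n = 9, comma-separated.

9, 15, 17, 19, 21, 23, 24, 25

[0] 9 ≡ 3^2 (base 3). Lift 4: 16. −1: 15.
[1] 15 ≡ 3·4 + 3 (base 4). Lift 5: 18. −1: 17.
[2] 17 ≡ 3·5 + 2 (base 5). Lift 6: 20. −1: 19.
[3] 19 ≡ 3·6 + 1 (base 6). Lift 7: 22. −1: 21.
[4] 21 ≡ 3·7 (base 7). Lift 8: 24. −1: 23.
[5] 23 ≡ 2·8 + 7 (base 8). Lift 9: 25. −1: 24.
[6] 24 ≡ 2·9 + 6 (base 9). Lift 10: 26. −1: 25.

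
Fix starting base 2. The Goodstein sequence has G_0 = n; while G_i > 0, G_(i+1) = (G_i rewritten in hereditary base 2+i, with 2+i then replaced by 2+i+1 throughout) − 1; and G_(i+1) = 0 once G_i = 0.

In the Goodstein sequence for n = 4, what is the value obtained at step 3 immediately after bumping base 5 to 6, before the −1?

step 0: 4 = 2^2; sub 3 for 2: 3^3; = 27; G_1 = 27−1 = 26
step 1: 26 = 2·3^2 + 2·3 + 2; sub 4 for 3: 2·4^2 + 2·4 + 2; = 42; G_2 = 42−1 = 41
step 2: 41 = 2·4^2 + 2·4 + 1; sub 5 for 4: 2·5^2 + 2·5 + 1; = 61; G_3 = 61−1 = 60

84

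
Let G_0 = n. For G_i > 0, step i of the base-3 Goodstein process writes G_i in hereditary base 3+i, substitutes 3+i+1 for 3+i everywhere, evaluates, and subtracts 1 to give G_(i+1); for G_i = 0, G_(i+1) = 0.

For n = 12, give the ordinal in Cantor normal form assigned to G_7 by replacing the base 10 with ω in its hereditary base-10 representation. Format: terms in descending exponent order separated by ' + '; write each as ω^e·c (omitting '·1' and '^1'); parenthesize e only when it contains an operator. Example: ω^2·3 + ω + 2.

ω·7 + 5

G_0=12  [base 3] 3^2 + 3  →[3↦4]→  4^2 + 4 = 20  −1 ⇒ G_1=19
G_1=19  [base 4] 4^2 + 3  →[4↦5]→  5^2 + 3 = 28  −1 ⇒ G_2=27
G_2=27  [base 5] 5^2 + 2  →[5↦6]→  6^2 + 2 = 38  −1 ⇒ G_3=37
G_3=37  [base 6] 6^2 + 1  →[6↦7]→  7^2 + 1 = 50  −1 ⇒ G_4=49
G_4=49  [base 7] 7^2  →[7↦8]→  8^2 = 64  −1 ⇒ G_5=63
G_5=63  [base 8] 7·8 + 7  →[8↦9]→  7·9 + 7 = 70  −1 ⇒ G_6=69
G_6=69  [base 9] 7·9 + 6  →[9↦10]→  7·10 + 6 = 76  −1 ⇒ G_7=75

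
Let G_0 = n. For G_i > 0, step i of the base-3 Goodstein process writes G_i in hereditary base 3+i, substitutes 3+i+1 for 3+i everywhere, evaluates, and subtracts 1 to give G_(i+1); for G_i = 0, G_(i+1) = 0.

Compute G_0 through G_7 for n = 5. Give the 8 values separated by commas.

[0] 5 ≡ 3 + 2 (base 3). Lift 4: 6. −1: 5.
[1] 5 ≡ 4 + 1 (base 4). Lift 5: 6. −1: 5.
[2] 5 ≡ 5 (base 5). Lift 6: 6. −1: 5.
[3] 5 ≡ 5 (base 6). Lift 7: 5. −1: 4.
[4] 4 ≡ 4 (base 7). Lift 8: 4. −1: 3.
[5] 3 ≡ 3 (base 8). Lift 9: 3. −1: 2.
[6] 2 ≡ 2 (base 9). Lift 10: 2. −1: 1.

5, 5, 5, 5, 4, 3, 2, 1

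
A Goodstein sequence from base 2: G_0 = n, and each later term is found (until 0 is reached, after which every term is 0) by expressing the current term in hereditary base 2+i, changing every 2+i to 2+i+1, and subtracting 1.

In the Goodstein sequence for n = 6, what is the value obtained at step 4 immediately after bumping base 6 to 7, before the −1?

98040

i=0: 6 = 2^2 + 2 (b=2); 2→3: 3^3 + 3 = 30; 30−1 = 29
i=1: 29 = 3^3 + 2 (b=3); 3→4: 4^4 + 2 = 258; 258−1 = 257
i=2: 257 = 4^4 + 1 (b=4); 4→5: 5^5 + 1 = 3126; 3126−1 = 3125
i=3: 3125 = 5^5 (b=5); 5→6: 6^6 = 46656; 46656−1 = 46655
i=4: 46655 = 5·6^5 + 5·6^4 + 5·6^3 + 5·6^2 + 5·6 + 5 (b=6); 6→7: 5·7^5 + 5·7^4 + 5·7^3 + 5·7^2 + 5·7 + 5 = 98040; 98040−1 = 98039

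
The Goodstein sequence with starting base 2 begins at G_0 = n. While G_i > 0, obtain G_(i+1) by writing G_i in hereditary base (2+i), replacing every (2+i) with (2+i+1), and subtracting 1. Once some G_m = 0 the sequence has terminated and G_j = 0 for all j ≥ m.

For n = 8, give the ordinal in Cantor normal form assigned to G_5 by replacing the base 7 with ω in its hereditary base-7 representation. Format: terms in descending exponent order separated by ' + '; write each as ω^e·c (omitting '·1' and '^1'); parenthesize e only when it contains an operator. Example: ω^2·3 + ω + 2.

base 2: 8 = 2^(2 + 1); at 3: 3^(3 + 1) = 81; next = 80
base 3: 80 = 2·3^3 + 2·3^2 + 2·3 + 2; at 4: 2·4^4 + 2·4^2 + 2·4 + 2 = 554; next = 553
base 4: 553 = 2·4^4 + 2·4^2 + 2·4 + 1; at 5: 2·5^5 + 2·5^2 + 2·5 + 1 = 6311; next = 6310
base 5: 6310 = 2·5^5 + 2·5^2 + 2·5; at 6: 2·6^6 + 2·6^2 + 2·6 = 93396; next = 93395
base 6: 93395 = 2·6^6 + 2·6^2 + 6 + 5; at 7: 2·7^7 + 2·7^2 + 7 + 5 = 1647196; next = 1647195
base 7: 1647195 = 2·7^7 + 2·7^2 + 7 + 4; at 8: 2·8^8 + 2·8^2 + 8 + 4 = 33554572; next = 33554571

ω^ω·2 + ω^2·2 + ω + 4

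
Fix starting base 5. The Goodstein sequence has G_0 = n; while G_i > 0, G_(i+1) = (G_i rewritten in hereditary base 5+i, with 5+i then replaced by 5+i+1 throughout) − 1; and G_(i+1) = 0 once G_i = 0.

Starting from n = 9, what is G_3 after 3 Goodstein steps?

9

base 5: 9 = 5 + 4; at 6: 6 + 4 = 10; next = 9
base 6: 9 = 6 + 3; at 7: 7 + 3 = 10; next = 9
base 7: 9 = 7 + 2; at 8: 8 + 2 = 10; next = 9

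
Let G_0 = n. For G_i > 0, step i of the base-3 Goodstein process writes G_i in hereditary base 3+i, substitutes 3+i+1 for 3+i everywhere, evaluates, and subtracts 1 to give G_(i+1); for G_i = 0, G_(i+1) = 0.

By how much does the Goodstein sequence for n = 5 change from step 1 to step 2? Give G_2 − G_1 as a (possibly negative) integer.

0

(0) 5|_3 = 3 + 2 ↦ 4 + 2|_4 = 6 ⇒ 5
(1) 5|_4 = 4 + 1 ↦ 5 + 1|_5 = 6 ⇒ 5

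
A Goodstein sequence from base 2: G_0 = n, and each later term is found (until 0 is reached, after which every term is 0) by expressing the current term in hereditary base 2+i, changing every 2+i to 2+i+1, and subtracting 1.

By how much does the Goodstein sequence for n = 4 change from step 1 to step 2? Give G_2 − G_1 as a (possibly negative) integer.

15

step 0: 4 = 2^2; sub 3 for 2: 3^3; = 27; G_1 = 27−1 = 26
step 1: 26 = 2·3^2 + 2·3 + 2; sub 4 for 3: 2·4^2 + 2·4 + 2; = 42; G_2 = 42−1 = 41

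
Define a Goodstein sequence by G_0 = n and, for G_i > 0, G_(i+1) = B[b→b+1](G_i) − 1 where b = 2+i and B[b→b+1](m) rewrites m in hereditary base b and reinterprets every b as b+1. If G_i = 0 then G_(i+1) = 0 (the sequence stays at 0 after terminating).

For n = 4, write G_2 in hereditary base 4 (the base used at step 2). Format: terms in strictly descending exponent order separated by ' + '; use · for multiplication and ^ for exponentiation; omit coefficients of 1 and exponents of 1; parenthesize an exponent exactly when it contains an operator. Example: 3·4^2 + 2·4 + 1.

G_0 = 4. HB_2(4) = 2^2. Bump = 27. G_1 = 26.
G_1 = 26. HB_3(26) = 2·3^2 + 2·3 + 2. Bump = 42. G_2 = 41.

2·4^2 + 2·4 + 1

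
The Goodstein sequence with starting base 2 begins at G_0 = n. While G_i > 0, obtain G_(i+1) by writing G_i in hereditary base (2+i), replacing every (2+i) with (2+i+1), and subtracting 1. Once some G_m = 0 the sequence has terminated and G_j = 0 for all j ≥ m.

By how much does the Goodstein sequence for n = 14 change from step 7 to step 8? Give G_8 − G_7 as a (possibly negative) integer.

i=0: 14 = 2^(2 + 1) + 2^2 + 2 (b=2); 2→3: 3^(3 + 1) + 3^3 + 3 = 111; 111−1 = 110
i=1: 110 = 3^(3 + 1) + 3^3 + 2 (b=3); 3→4: 4^(4 + 1) + 4^4 + 2 = 1282; 1282−1 = 1281
i=2: 1281 = 4^(4 + 1) + 4^4 + 1 (b=4); 4→5: 5^(5 + 1) + 5^5 + 1 = 18751; 18751−1 = 18750
i=3: 18750 = 5^(5 + 1) + 5^5 (b=5); 5→6: 6^(6 + 1) + 6^6 = 326592; 326592−1 = 326591
i=4: 326591 = 6^(6 + 1) + 5·6^5 + 5·6^4 + 5·6^3 + 5·6^2 + 5·6 + 5 (b=6); 6→7: 7^(7 + 1) + 5·7^5 + 5·7^4 + 5·7^3 + 5·7^2 + 5·7 + 5 = 5862841; 5862841−1 = 5862840
i=5: 5862840 = 7^(7 + 1) + 5·7^5 + 5·7^4 + 5·7^3 + 5·7^2 + 5·7 + 4 (b=7); 7→8: 8^(8 + 1) + 5·8^5 + 5·8^4 + 5·8^3 + 5·8^2 + 5·8 + 4 = 134404972; 134404972−1 = 134404971
i=6: 134404971 = 8^(8 + 1) + 5·8^5 + 5·8^4 + 5·8^3 + 5·8^2 + 5·8 + 3 (b=8); 8→9: 9^(9 + 1) + 5·9^5 + 5·9^4 + 5·9^3 + 5·9^2 + 5·9 + 3 = 3487116549; 3487116549−1 = 3487116548
i=7: 3487116548 = 9^(9 + 1) + 5·9^5 + 5·9^4 + 5·9^3 + 5·9^2 + 5·9 + 2 (b=9); 9→10: 10^(10 + 1) + 5·10^5 + 5·10^4 + 5·10^3 + 5·10^2 + 5·10 + 2 = 100000555552; 100000555552−1 = 100000555551

96513439003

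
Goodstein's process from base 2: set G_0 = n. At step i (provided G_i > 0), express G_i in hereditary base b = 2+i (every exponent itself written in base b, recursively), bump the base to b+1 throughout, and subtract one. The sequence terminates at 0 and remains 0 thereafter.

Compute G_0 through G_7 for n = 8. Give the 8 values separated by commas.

G_0 = 8. HB_2(8) = 2^(2 + 1). Bump = 81. G_1 = 80.
G_1 = 80. HB_3(80) = 2·3^3 + 2·3^2 + 2·3 + 2. Bump = 554. G_2 = 553.
G_2 = 553. HB_4(553) = 2·4^4 + 2·4^2 + 2·4 + 1. Bump = 6311. G_3 = 6310.
G_3 = 6310. HB_5(6310) = 2·5^5 + 2·5^2 + 2·5. Bump = 93396. G_4 = 93395.
G_4 = 93395. HB_6(93395) = 2·6^6 + 2·6^2 + 6 + 5. Bump = 1647196. G_5 = 1647195.
G_5 = 1647195. HB_7(1647195) = 2·7^7 + 2·7^2 + 7 + 4. Bump = 33554572. G_6 = 33554571.
G_6 = 33554571. HB_8(33554571) = 2·8^8 + 2·8^2 + 8 + 3. Bump = 774841152. G_7 = 774841151.

8, 80, 553, 6310, 93395, 1647195, 33554571, 774841151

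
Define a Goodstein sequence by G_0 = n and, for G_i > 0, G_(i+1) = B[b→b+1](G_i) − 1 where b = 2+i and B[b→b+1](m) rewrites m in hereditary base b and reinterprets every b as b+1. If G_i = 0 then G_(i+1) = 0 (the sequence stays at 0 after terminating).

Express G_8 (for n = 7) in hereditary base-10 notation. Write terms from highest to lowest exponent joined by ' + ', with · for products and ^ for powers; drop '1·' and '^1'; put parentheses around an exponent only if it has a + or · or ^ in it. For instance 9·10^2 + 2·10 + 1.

7·10^7 + 7·10^6 + 7·10^5 + 7·10^4 + 7·10^3 + 7·10^2 + 7·10 + 5

7 —HB2→ 2^2 + 2 + 1 —bump→ 3^3 + 3 + 1 = 31 —(−1)→ 30
30 —HB3→ 3^3 + 3 —bump→ 4^4 + 4 = 260 —(−1)→ 259
259 —HB4→ 4^4 + 3 —bump→ 5^5 + 3 = 3128 —(−1)→ 3127
3127 —HB5→ 5^5 + 2 —bump→ 6^6 + 2 = 46658 —(−1)→ 46657
46657 —HB6→ 6^6 + 1 —bump→ 7^7 + 1 = 823544 —(−1)→ 823543
823543 —HB7→ 7^7 —bump→ 8^8 = 16777216 —(−1)→ 16777215
16777215 —HB8→ 7·8^7 + 7·8^6 + 7·8^5 + 7·8^4 + 7·8^3 + 7·8^2 + 7·8 + 7 —bump→ 7·9^7 + 7·9^6 + 7·9^5 + 7·9^4 + 7·9^3 + 7·9^2 + 7·9 + 7 = 37665880 —(−1)→ 37665879
37665879 —HB9→ 7·9^7 + 7·9^6 + 7·9^5 + 7·9^4 + 7·9^3 + 7·9^2 + 7·9 + 6 —bump→ 7·10^7 + 7·10^6 + 7·10^5 + 7·10^4 + 7·10^3 + 7·10^2 + 7·10 + 6 = 77777776 —(−1)→ 77777775
77777775 —HB10→ 7·10^7 + 7·10^6 + 7·10^5 + 7·10^4 + 7·10^3 + 7·10^2 + 7·10 + 5 —bump→ 7·11^7 + 7·11^6 + 7·11^5 + 7·11^4 + 7·11^3 + 7·11^2 + 7·11 + 5 = 150051214 —(−1)→ 150051213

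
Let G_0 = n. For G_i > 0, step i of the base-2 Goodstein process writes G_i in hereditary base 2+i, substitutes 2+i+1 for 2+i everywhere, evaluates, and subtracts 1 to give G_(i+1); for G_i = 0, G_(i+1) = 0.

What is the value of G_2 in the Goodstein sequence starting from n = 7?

259

G_0=7  [base 2] 2^2 + 2 + 1  →[2↦3]→  3^3 + 3 + 1 = 31  −1 ⇒ G_1=30
G_1=30  [base 3] 3^3 + 3  →[3↦4]→  4^4 + 4 = 260  −1 ⇒ G_2=259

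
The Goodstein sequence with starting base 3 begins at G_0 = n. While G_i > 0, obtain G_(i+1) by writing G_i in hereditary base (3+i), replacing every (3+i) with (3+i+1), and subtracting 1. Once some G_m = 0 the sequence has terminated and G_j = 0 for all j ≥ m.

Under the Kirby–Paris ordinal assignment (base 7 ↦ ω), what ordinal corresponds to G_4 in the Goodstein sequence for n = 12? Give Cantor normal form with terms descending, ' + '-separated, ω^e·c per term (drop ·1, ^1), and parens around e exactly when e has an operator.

ω^2

G_0 = 12. HB_3(12) = 3^2 + 3. Bump = 20. G_1 = 19.
G_1 = 19. HB_4(19) = 4^2 + 3. Bump = 28. G_2 = 27.
G_2 = 27. HB_5(27) = 5^2 + 2. Bump = 38. G_3 = 37.
G_3 = 37. HB_6(37) = 6^2 + 1. Bump = 50. G_4 = 49.
G_4 = 49. HB_7(49) = 7^2. Bump = 64. G_5 = 63.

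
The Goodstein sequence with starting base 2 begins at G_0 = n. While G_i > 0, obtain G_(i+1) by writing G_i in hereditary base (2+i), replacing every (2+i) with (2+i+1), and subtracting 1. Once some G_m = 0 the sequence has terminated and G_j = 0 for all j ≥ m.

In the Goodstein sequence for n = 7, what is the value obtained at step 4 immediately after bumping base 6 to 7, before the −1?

823544

G_0 = 7. HB_2(7) = 2^2 + 2 + 1. Bump = 31. G_1 = 30.
G_1 = 30. HB_3(30) = 3^3 + 3. Bump = 260. G_2 = 259.
G_2 = 259. HB_4(259) = 4^4 + 3. Bump = 3128. G_3 = 3127.
G_3 = 3127. HB_5(3127) = 5^5 + 2. Bump = 46658. G_4 = 46657.
G_4 = 46657. HB_6(46657) = 6^6 + 1. Bump = 823544. G_5 = 823543.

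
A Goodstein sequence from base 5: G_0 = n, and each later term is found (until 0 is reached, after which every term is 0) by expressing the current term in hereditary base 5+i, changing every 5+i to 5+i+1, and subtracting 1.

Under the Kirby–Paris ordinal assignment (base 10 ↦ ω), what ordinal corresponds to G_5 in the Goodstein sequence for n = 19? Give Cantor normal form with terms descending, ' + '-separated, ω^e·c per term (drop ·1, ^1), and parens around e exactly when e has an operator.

step 0: 19 = 3·5 + 4; sub 6 for 5: 3·6 + 4; = 22; G_1 = 22−1 = 21
step 1: 21 = 3·6 + 3; sub 7 for 6: 3·7 + 3; = 24; G_2 = 24−1 = 23
step 2: 23 = 3·7 + 2; sub 8 for 7: 3·8 + 2; = 26; G_3 = 26−1 = 25
step 3: 25 = 3·8 + 1; sub 9 for 8: 3·9 + 1; = 28; G_4 = 28−1 = 27
step 4: 27 = 3·9; sub 10 for 9: 3·10; = 30; G_5 = 30−1 = 29
step 5: 29 = 2·10 + 9; sub 11 for 10: 2·11 + 9; = 31; G_6 = 31−1 = 30

ω·2 + 9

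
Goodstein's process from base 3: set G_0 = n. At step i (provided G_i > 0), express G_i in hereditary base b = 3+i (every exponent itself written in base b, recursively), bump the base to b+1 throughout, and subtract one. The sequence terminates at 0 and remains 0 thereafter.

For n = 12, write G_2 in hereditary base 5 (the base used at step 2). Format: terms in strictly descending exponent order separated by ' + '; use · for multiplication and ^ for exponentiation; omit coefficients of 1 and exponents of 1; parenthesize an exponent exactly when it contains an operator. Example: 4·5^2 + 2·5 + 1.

G_0=12  [base 3] 3^2 + 3  →[3↦4]→  4^2 + 4 = 20  −1 ⇒ G_1=19
G_1=19  [base 4] 4^2 + 3  →[4↦5]→  5^2 + 3 = 28  −1 ⇒ G_2=27
G_2=27  [base 5] 5^2 + 2  →[5↦6]→  6^2 + 2 = 38  −1 ⇒ G_3=37

5^2 + 2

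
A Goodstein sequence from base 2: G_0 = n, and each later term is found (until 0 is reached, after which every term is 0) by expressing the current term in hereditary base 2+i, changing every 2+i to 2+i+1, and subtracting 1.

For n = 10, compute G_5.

4215754

(0) 10|_2 = 2^(2 + 1) + 2 ↦ 3^(3 + 1) + 3|_3 = 84 ⇒ 83
(1) 83|_3 = 3^(3 + 1) + 2 ↦ 4^(4 + 1) + 2|_4 = 1026 ⇒ 1025
(2) 1025|_4 = 4^(4 + 1) + 1 ↦ 5^(5 + 1) + 1|_5 = 15626 ⇒ 15625
(3) 15625|_5 = 5^(5 + 1) ↦ 6^(6 + 1)|_6 = 279936 ⇒ 279935
(4) 279935|_6 = 5·6^6 + 5·6^5 + 5·6^4 + 5·6^3 + 5·6^2 + 5·6 + 5 ↦ 5·7^7 + 5·7^5 + 5·7^4 + 5·7^3 + 5·7^2 + 5·7 + 5|_7 = 4215755 ⇒ 4215754
(5) 4215754|_7 = 5·7^7 + 5·7^5 + 5·7^4 + 5·7^3 + 5·7^2 + 5·7 + 4 ↦ 5·8^8 + 5·8^5 + 5·8^4 + 5·8^3 + 5·8^2 + 5·8 + 4|_8 = 84073324 ⇒ 84073323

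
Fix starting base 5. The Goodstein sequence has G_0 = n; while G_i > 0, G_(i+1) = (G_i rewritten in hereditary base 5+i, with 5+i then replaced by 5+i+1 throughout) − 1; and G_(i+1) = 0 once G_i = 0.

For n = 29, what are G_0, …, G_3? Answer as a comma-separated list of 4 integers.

base 5: 29 = 5^2 + 4; at 6: 6^2 + 4 = 40; next = 39
base 6: 39 = 6^2 + 3; at 7: 7^2 + 3 = 52; next = 51
base 7: 51 = 7^2 + 2; at 8: 8^2 + 2 = 66; next = 65

29, 39, 51, 65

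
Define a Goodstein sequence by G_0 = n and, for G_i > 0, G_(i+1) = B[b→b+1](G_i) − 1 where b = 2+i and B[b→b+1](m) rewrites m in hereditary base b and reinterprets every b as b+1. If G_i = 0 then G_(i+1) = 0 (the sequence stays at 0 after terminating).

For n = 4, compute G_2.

4 —HB2→ 2^2 —bump→ 3^3 = 27 —(−1)→ 26
26 —HB3→ 2·3^2 + 2·3 + 2 —bump→ 2·4^2 + 2·4 + 2 = 42 —(−1)→ 41
41 —HB4→ 2·4^2 + 2·4 + 1 —bump→ 2·5^2 + 2·5 + 1 = 61 —(−1)→ 60

41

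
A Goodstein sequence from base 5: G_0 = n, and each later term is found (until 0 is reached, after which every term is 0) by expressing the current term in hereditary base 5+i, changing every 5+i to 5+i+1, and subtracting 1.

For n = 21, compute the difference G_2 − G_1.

step 0: 21 = 4·5 + 1; sub 6 for 5: 4·6 + 1; = 25; G_1 = 25−1 = 24
step 1: 24 = 4·6; sub 7 for 6: 4·7; = 28; G_2 = 28−1 = 27

3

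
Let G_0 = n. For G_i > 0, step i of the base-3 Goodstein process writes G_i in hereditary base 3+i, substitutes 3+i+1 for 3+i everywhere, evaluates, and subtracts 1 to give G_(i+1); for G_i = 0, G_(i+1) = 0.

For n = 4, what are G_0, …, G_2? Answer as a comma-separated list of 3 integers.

4, 4, 4

[0] 4 ≡ 3 + 1 (base 3). Lift 4: 5. −1: 4.
[1] 4 ≡ 4 (base 4). Lift 5: 5. −1: 4.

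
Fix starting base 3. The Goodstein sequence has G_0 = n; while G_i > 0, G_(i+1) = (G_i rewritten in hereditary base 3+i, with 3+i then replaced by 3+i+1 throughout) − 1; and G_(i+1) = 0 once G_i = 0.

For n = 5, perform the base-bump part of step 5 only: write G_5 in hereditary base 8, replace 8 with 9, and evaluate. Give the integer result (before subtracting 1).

i=0: 5 = 3 + 2 (b=3); 3→4: 4 + 2 = 6; 6−1 = 5
i=1: 5 = 4 + 1 (b=4); 4→5: 5 + 1 = 6; 6−1 = 5
i=2: 5 = 5 (b=5); 5→6: 6 = 6; 6−1 = 5
i=3: 5 = 5 (b=6); 6→7: 5 = 5; 5−1 = 4
i=4: 4 = 4 (b=7); 7→8: 4 = 4; 4−1 = 3
i=5: 3 = 3 (b=8); 8→9: 3 = 3; 3−1 = 2

3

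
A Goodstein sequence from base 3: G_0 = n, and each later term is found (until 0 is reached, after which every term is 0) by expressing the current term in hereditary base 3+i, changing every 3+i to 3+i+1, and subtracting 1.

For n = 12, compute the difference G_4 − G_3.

12

i=0: 12 = 3^2 + 3 (b=3); 3→4: 4^2 + 4 = 20; 20−1 = 19
i=1: 19 = 4^2 + 3 (b=4); 4→5: 5^2 + 3 = 28; 28−1 = 27
i=2: 27 = 5^2 + 2 (b=5); 5→6: 6^2 + 2 = 38; 38−1 = 37
i=3: 37 = 6^2 + 1 (b=6); 6→7: 7^2 + 1 = 50; 50−1 = 49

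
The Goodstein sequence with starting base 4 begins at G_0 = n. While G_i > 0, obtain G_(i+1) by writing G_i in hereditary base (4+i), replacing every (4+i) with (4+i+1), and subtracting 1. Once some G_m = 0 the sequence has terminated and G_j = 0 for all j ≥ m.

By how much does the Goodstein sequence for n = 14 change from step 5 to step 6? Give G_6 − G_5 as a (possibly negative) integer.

1

[0] 14 ≡ 3·4 + 2 (base 4). Lift 5: 17. −1: 16.
[1] 16 ≡ 3·5 + 1 (base 5). Lift 6: 19. −1: 18.
[2] 18 ≡ 3·6 (base 6). Lift 7: 21. −1: 20.
[3] 20 ≡ 2·7 + 6 (base 7). Lift 8: 22. −1: 21.
[4] 21 ≡ 2·8 + 5 (base 8). Lift 9: 23. −1: 22.
[5] 22 ≡ 2·9 + 4 (base 9). Lift 10: 24. −1: 23.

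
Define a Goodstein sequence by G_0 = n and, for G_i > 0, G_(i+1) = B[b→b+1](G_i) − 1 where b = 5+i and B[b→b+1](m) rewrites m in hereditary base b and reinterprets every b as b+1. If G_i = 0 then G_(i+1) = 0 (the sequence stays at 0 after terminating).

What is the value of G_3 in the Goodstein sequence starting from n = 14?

17

step 0: 14 = 2·5 + 4; sub 6 for 5: 2·6 + 4; = 16; G_1 = 16−1 = 15
step 1: 15 = 2·6 + 3; sub 7 for 6: 2·7 + 3; = 17; G_2 = 17−1 = 16
step 2: 16 = 2·7 + 2; sub 8 for 7: 2·8 + 2; = 18; G_3 = 18−1 = 17
step 3: 17 = 2·8 + 1; sub 9 for 8: 2·9 + 1; = 19; G_4 = 19−1 = 18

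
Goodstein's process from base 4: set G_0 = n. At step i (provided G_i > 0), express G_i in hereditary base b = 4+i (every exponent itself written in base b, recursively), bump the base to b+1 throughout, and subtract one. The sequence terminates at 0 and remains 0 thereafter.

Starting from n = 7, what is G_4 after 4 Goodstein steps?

(0) 7|_4 = 4 + 3 ↦ 5 + 3|_5 = 8 ⇒ 7
(1) 7|_5 = 5 + 2 ↦ 6 + 2|_6 = 8 ⇒ 7
(2) 7|_6 = 6 + 1 ↦ 7 + 1|_7 = 8 ⇒ 7
(3) 7|_7 = 7 ↦ 8|_8 = 8 ⇒ 7
(4) 7|_8 = 7 ↦ 7|_9 = 7 ⇒ 6

7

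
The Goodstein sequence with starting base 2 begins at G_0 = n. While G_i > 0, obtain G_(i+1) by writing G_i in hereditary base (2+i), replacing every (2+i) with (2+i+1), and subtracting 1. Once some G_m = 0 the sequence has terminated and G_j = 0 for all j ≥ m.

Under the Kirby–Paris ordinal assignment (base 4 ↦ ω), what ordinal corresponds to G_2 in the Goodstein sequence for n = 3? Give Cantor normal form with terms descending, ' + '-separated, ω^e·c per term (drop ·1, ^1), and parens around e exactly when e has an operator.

base 2: 3 = 2 + 1; at 3: 3 + 1 = 4; next = 3
base 3: 3 = 3; at 4: 4 = 4; next = 3

3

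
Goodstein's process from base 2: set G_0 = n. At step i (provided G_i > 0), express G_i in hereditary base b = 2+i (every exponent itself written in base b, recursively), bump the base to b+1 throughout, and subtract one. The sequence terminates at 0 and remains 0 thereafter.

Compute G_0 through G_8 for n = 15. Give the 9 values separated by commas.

15, 111, 1283, 18752, 326593, 6588344, 150994943, 3524450280, 100077777775

base 2: 15 = 2^(2 + 1) + 2^2 + 2 + 1; at 3: 3^(3 + 1) + 3^3 + 3 + 1 = 112; next = 111
base 3: 111 = 3^(3 + 1) + 3^3 + 3; at 4: 4^(4 + 1) + 4^4 + 4 = 1284; next = 1283
base 4: 1283 = 4^(4 + 1) + 4^4 + 3; at 5: 5^(5 + 1) + 5^5 + 3 = 18753; next = 18752
base 5: 18752 = 5^(5 + 1) + 5^5 + 2; at 6: 6^(6 + 1) + 6^6 + 2 = 326594; next = 326593
base 6: 326593 = 6^(6 + 1) + 6^6 + 1; at 7: 7^(7 + 1) + 7^7 + 1 = 6588345; next = 6588344
base 7: 6588344 = 7^(7 + 1) + 7^7; at 8: 8^(8 + 1) + 8^8 = 150994944; next = 150994943
base 8: 150994943 = 8^(8 + 1) + 7·8^7 + 7·8^6 + 7·8^5 + 7·8^4 + 7·8^3 + 7·8^2 + 7·8 + 7; at 9: 9^(9 + 1) + 7·9^7 + 7·9^6 + 7·9^5 + 7·9^4 + 7·9^3 + 7·9^2 + 7·9 + 7 = 3524450281; next = 3524450280
base 9: 3524450280 = 9^(9 + 1) + 7·9^7 + 7·9^6 + 7·9^5 + 7·9^4 + 7·9^3 + 7·9^2 + 7·9 + 6; at 10: 10^(10 + 1) + 7·10^7 + 7·10^6 + 7·10^5 + 7·10^4 + 7·10^3 + 7·10^2 + 7·10 + 6 = 100077777776; next = 100077777775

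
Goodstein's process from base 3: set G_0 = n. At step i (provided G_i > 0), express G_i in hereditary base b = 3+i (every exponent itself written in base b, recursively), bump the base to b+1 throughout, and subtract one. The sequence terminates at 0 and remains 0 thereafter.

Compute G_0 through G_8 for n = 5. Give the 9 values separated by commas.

5 —HB3→ 3 + 2 —bump→ 4 + 2 = 6 —(−1)→ 5
5 —HB4→ 4 + 1 —bump→ 5 + 1 = 6 —(−1)→ 5
5 —HB5→ 5 —bump→ 6 = 6 —(−1)→ 5
5 —HB6→ 5 —bump→ 5 = 5 —(−1)→ 4
4 —HB7→ 4 —bump→ 4 = 4 —(−1)→ 3
3 —HB8→ 3 —bump→ 3 = 3 —(−1)→ 2
2 —HB9→ 2 —bump→ 2 = 2 —(−1)→ 1
1 —HB10→ 1 —bump→ 1 = 1 —(−1)→ 0

5, 5, 5, 5, 4, 3, 2, 1, 0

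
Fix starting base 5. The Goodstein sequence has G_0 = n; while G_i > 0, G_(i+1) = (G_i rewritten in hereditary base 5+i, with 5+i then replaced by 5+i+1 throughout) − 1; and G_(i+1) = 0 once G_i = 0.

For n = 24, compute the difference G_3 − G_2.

3

[0] 24 ≡ 4·5 + 4 (base 5). Lift 6: 28. −1: 27.
[1] 27 ≡ 4·6 + 3 (base 6). Lift 7: 31. −1: 30.
[2] 30 ≡ 4·7 + 2 (base 7). Lift 8: 34. −1: 33.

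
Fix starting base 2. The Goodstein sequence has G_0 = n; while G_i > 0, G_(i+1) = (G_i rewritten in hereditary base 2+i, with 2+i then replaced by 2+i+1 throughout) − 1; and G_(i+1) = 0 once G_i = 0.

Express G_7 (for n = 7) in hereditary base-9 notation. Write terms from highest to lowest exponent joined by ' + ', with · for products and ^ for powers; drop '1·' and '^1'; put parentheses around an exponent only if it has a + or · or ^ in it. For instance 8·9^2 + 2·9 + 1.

step 0: 7 = 2^2 + 2 + 1; sub 3 for 2: 3^3 + 3 + 1; = 31; G_1 = 31−1 = 30
step 1: 30 = 3^3 + 3; sub 4 for 3: 4^4 + 4; = 260; G_2 = 260−1 = 259
step 2: 259 = 4^4 + 3; sub 5 for 4: 5^5 + 3; = 3128; G_3 = 3128−1 = 3127
step 3: 3127 = 5^5 + 2; sub 6 for 5: 6^6 + 2; = 46658; G_4 = 46658−1 = 46657
step 4: 46657 = 6^6 + 1; sub 7 for 6: 7^7 + 1; = 823544; G_5 = 823544−1 = 823543
step 5: 823543 = 7^7; sub 8 for 7: 8^8; = 16777216; G_6 = 16777216−1 = 16777215
step 6: 16777215 = 7·8^7 + 7·8^6 + 7·8^5 + 7·8^4 + 7·8^3 + 7·8^2 + 7·8 + 7; sub 9 for 8: 7·9^7 + 7·9^6 + 7·9^5 + 7·9^4 + 7·9^3 + 7·9^2 + 7·9 + 7; = 37665880; G_7 = 37665880−1 = 37665879
step 7: 37665879 = 7·9^7 + 7·9^6 + 7·9^5 + 7·9^4 + 7·9^3 + 7·9^2 + 7·9 + 6; sub 10 for 9: 7·10^7 + 7·10^6 + 7·10^5 + 7·10^4 + 7·10^3 + 7·10^2 + 7·10 + 6; = 77777776; G_8 = 77777776−1 = 77777775

7·9^7 + 7·9^6 + 7·9^5 + 7·9^4 + 7·9^3 + 7·9^2 + 7·9 + 6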